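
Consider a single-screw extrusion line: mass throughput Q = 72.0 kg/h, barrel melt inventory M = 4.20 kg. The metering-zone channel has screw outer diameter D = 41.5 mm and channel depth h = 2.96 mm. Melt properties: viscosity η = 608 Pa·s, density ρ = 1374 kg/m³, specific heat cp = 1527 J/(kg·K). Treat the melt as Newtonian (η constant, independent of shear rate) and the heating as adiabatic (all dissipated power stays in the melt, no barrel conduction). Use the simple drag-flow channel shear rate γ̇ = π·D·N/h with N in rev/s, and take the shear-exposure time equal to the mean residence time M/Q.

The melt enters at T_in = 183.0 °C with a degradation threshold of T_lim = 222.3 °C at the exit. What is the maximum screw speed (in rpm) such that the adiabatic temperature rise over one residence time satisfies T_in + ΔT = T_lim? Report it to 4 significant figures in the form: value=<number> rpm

Q_s = Q / 3600 = 72.0 / 3600 = 0.02 kg/s
t_res = M / Q_s = 4.20 ÷ 0.02 = 210 s
Geometry in SI: D = 41.5 mm → 0.0415 m, h = 2.96 mm → 0.00296 m
Allowable rise: ΔT_a = T_lim − T_in = 222.3 − 183.0 = 39.3 K
γ̇_max² = ΔT_a·ρ·cp / (η·t_res) = [39.3 × 1374 × 1527] / [608 × 210] = 645.796 s⁻²
γ̇_max = sqrt(645.796) = 25.4125 s⁻¹
N_max = γ̇_max·h / (π·D) = 25.4125 · 0.00296 / (π · 0.0415) = 0.576954 rev/s = 34.6173 rpm

value=34.62 rpm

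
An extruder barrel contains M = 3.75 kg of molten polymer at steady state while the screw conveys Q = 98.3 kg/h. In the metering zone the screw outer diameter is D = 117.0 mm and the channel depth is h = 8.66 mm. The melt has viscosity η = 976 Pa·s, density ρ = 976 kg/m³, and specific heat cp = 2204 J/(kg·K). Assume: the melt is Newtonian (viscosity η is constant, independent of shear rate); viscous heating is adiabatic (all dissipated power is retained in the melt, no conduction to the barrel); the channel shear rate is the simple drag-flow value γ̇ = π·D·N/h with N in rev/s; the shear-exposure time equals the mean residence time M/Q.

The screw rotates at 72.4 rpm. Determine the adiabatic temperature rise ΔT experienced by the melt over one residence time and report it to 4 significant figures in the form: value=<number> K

value=163.4 K

Throughput in SI: Q_s = 98.3 kg/h ÷ 3600 s/h = 0.0273056 kg/s
Mean residence time: t_res = M/Q_s = 3.75 kg / 0.0273056 kg/s = 137.335 s
Geometry in metres: D = 117.0 mm → 0.117 m, h = 8.66 mm → 0.00866 m; screw speed N = 72.4 rpm = 1.20667 rev/s
γ̇ = π·D·N / h = π · 0.117 · 1.20667 / 0.00866 = 51.2159 s⁻¹
ΔT = η·γ̇²·t_res/(ρ·cp) = [976 × 51.2159² × 137.335] / [976 × 2204] = 163.448 K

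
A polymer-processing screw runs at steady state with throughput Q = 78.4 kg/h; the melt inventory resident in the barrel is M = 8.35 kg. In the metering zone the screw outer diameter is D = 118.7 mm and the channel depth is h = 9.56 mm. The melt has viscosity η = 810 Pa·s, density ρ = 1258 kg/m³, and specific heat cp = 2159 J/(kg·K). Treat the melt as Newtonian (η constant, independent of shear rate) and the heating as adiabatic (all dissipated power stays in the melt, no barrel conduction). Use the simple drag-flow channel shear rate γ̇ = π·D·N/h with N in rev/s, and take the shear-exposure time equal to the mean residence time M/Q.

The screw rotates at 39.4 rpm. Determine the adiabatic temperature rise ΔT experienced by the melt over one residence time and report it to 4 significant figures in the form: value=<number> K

Throughput in SI: Q_s = 78.4 kg/h ÷ 3600 s/h = 0.0217778 kg/s
t_res = M / Q_s = 8.35 ÷ 0.0217778 = 383.418 s
D = 118.7 mm = 0.1187 m;  h = 9.56 mm = 0.00956 m;  N = 39.4 rpm / 60 = 0.656667 rev/s
Shear rate: γ̇ = πDN/h = π·0.1187·0.656667/0.00956 = 25.6146 s⁻¹
Adiabatic rise: ΔT = η γ̇² t_res / (ρ cp) = 810·(25.6146)²·383.418 / (1258·2159) = 75.024 K

value=75.02 K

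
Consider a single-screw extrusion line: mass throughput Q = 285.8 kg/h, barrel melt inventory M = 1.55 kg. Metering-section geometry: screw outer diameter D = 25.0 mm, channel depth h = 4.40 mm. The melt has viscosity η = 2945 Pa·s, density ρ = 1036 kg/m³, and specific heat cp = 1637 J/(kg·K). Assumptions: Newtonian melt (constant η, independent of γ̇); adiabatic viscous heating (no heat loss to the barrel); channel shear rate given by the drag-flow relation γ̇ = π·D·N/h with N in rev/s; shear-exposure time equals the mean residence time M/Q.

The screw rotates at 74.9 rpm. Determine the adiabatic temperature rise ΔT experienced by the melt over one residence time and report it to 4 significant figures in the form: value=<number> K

Throughput in SI: Q_s = 285.8 kg/h ÷ 3600 s/h = 0.0793889 kg/s
Mean residence time: t_res = M/Q_s = 1.55 kg / 0.0793889 kg/s = 19.5241 s
D = 25.0 mm = 0.025 m;  h = 4.40 mm = 0.0044 m;  N = 74.9 rpm / 60 = 1.24833 rev/s
γ̇ = π·D·N / h = π · 0.025 · 1.24833 / 0.0044 = 22.2827 s⁻¹
Adiabatic rise: ΔT = η γ̇² t_res / (ρ cp) = 2945·(22.2827)²·19.5241 / (1036·1637) = 16.8339 K

value=16.83 K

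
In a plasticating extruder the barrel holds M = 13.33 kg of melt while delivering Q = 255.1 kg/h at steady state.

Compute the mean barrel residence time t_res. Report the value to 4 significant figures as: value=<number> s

value=188.1 s

Convert throughput: Q = 255.1 kg/h = 255.1/3600 = 0.0708611 kg/s
t_res = M / Q_s = 13.33 ÷ 0.0708611 = 188.114 s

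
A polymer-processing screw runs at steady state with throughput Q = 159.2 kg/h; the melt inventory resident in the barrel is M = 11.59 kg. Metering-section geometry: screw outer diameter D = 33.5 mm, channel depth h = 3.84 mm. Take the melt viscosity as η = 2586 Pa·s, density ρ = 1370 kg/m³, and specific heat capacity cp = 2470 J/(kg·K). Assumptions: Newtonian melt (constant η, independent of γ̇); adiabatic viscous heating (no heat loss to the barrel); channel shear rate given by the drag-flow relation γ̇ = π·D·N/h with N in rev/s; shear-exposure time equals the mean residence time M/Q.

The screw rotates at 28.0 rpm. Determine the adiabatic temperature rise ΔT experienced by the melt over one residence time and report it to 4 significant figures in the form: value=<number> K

Throughput in SI: Q_s = 159.2 kg/h ÷ 3600 s/h = 0.0442222 kg/s
t_res = M / Q_s = 11.59 ÷ 0.0442222 = 262.085 s
D = 33.5 mm = 0.0335 m;  h = 3.84 mm = 0.00384 m;  N = 28.0 rpm / 60 = 0.466667 rev/s
γ̇ = π·D·N / h = π · 0.0335 · 0.466667 / 0.00384 = 12.79 s⁻¹
Adiabatic rise: ΔT = η γ̇² t_res / (ρ cp) = 2586·(12.79)²·262.085 / (1370·2470) = 32.7638 K

value=32.76 K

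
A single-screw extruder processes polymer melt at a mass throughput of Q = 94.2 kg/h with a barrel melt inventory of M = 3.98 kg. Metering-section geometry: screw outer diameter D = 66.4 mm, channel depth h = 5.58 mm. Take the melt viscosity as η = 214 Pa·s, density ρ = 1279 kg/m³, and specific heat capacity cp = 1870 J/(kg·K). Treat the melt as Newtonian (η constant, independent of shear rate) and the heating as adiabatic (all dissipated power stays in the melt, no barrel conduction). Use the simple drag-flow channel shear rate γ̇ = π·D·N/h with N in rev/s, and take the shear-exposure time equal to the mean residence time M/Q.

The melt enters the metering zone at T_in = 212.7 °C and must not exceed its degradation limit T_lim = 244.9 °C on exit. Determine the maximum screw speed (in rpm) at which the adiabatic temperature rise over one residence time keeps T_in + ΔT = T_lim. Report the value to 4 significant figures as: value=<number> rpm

value=78.07 rpm

Convert throughput: Q = 94.2 kg/h = 94.2/3600 = 0.0261667 kg/s
t_res = M / Q_s = 3.98 ÷ 0.0261667 = 152.102 s
Convert to metres: D = 0.0664 m, h = 0.00558 m
ΔT_a = T_lim − T_in = 244.9 °C − 212.7 °C = 32.2 K
Invert ΔT = ηγ̇²t_res/(ρcp) for γ̇: γ̇_max² = ΔT_a ρ cp / (η t_res) = 32.2·1279·1870 / (214·152.102) = 2366.03 s⁻²
γ̇_max = √2366.03 = 48.6418 s⁻¹
N_max = γ̇_max h / (πD) = 48.6418·0.00558/(π·0.0664) = 1.30115 rev/s → ×60 = 78.0688 rpm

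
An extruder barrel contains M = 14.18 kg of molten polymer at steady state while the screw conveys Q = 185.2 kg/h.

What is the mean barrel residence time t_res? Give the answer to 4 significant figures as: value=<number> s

value=275.6 s

Convert throughput: Q = 185.2 kg/h = 185.2/3600 = 0.0514444 kg/s
t_res = M / Q_s = 14.18 ÷ 0.0514444 = 275.637 s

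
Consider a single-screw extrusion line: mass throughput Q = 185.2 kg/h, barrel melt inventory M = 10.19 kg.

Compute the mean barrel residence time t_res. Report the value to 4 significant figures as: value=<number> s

Convert throughput: Q = 185.2 kg/h = 185.2/3600 = 0.0514444 kg/s
t_res = M / Q_s = 10.19 ÷ 0.0514444 = 198.078 s

value=198.1 s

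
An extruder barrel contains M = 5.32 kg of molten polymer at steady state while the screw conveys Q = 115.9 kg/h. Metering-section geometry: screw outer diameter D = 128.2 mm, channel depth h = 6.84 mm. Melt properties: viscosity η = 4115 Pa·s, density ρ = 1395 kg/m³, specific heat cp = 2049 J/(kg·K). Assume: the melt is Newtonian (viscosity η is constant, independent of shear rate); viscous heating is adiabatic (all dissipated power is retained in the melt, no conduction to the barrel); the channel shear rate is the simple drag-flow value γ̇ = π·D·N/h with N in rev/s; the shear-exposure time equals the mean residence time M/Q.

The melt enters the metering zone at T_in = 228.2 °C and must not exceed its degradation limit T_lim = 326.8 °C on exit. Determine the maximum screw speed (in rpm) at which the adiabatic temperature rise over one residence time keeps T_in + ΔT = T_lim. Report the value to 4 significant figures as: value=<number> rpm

value=20.75 rpm

Convert throughput: Q = 115.9 kg/h = 115.9/3600 = 0.0321944 kg/s
t_res = M / Q_s = 5.32 ÷ 0.0321944 = 165.246 s
Geometry in SI: D = 128.2 mm → 0.1282 m, h = 6.84 mm → 0.00684 m
ΔT_a = T_lim − T_in = 326.8 °C − 228.2 °C = 98.6 K
Invert ΔT = ηγ̇²t_res/(ρcp) for γ̇: γ̇_max² = ΔT_a ρ cp / (η t_res) = 98.6·1395·2049 / (4115·165.246) = 414.469 s⁻²
γ̇_max = √414.469 = 20.3585 s⁻¹
N_max = γ̇_max·h / (π·D) = 20.3585 · 0.00684 / (π · 0.1282) = 0.345752 rev/s = 20.7451 rpm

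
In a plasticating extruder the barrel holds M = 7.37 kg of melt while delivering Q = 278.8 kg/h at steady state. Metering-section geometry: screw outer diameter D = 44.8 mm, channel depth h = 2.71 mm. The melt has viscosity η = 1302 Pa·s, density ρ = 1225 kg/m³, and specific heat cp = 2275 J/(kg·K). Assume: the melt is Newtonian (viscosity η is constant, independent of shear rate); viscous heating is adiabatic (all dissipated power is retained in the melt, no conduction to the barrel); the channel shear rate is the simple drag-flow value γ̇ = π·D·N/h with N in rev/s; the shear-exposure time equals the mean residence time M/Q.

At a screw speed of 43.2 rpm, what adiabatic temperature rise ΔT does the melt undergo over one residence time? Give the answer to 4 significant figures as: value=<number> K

Q_s = Q / 3600 = 278.8 / 3600 = 0.0774444 kg/s
t_res = M / Q_s = 7.37 / 0.0774444 = 95.165 s
Geometry in metres: D = 44.8 mm → 0.0448 m, h = 2.71 mm → 0.00271 m; screw speed N = 43.2 rpm = 0.72 rev/s
γ̇ = π D N / h = (π)(0.0448)(0.72) / 0.00271 = 37.3931 s⁻¹
ΔT = η·γ̇²·t_res/(ρ·cp) = [1302 × 37.3931² × 95.165] / [1225 × 2275] = 62.166 K

value=62.17 K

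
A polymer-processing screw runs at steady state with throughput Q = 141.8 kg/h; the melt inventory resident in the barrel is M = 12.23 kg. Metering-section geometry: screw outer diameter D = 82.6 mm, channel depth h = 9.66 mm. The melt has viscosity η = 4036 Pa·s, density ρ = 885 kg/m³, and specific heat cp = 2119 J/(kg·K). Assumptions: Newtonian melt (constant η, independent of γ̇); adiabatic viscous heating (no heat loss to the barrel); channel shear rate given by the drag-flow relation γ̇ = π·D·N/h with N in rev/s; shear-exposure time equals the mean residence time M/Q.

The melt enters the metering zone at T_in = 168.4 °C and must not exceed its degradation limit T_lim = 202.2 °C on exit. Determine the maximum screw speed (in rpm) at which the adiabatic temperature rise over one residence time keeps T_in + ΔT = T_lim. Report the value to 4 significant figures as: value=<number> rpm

Convert throughput: Q = 141.8 kg/h = 141.8/3600 = 0.0393889 kg/s
t_res = M / Q_s = 12.23 ÷ 0.0393889 = 310.494 s
D = 82.6 mm = 0.0826 m;  h = 9.66 mm = 0.00966 m
ΔT_a = T_lim − T_in = 202.2 °C − 168.4 °C = 33.8 K
γ̇_max² = ΔT_a·ρ·cp/(η·t_res) = 33.8·885·2119/(4036·310.494) = 50.581 s⁻²
γ̇_max = √50.581 = 7.11203 s⁻¹
N_max = γ̇_max·h / (π·D) = 7.11203 · 0.00966 / (π · 0.0826) = 0.264753 rev/s = 15.8852 rpm

value=15.89 rpm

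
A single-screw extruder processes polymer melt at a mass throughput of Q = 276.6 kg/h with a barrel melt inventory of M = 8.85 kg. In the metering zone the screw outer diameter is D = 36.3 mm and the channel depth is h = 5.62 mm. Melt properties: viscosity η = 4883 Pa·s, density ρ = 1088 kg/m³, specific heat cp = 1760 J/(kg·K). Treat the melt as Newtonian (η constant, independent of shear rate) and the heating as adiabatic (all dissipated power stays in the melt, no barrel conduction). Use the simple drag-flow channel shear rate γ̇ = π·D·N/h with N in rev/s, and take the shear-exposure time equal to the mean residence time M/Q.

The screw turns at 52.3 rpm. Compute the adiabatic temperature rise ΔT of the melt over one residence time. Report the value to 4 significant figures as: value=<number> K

value=91.89 K

Throughput in SI: Q_s = 276.6 kg/h ÷ 3600 s/h = 0.0768333 kg/s
Mean residence time: t_res = M/Q_s = 8.85 kg / 0.0768333 kg/s = 115.184 s
Geometry in metres: D = 36.3 mm → 0.0363 m, h = 5.62 mm → 0.00562 m; screw speed N = 52.3 rpm = 0.871667 rev/s
γ̇ = π D N / h = (π)(0.0363)(0.871667) / 0.00562 = 17.6877 s⁻¹
ΔT = η·γ̇²·t_res/(ρ·cp) = [4883 × 17.6877² × 115.184] / [1088 × 1760] = 91.8925 K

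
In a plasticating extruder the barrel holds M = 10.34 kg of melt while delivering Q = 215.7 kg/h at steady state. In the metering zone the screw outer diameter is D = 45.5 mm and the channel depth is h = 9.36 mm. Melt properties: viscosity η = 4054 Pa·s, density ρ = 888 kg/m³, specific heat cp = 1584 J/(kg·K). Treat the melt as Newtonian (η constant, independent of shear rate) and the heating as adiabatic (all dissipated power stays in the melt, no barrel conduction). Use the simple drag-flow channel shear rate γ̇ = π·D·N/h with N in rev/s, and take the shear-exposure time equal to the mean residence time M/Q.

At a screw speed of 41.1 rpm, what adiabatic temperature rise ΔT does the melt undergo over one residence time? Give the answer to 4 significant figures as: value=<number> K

value=54.43 K

Throughput in SI: Q_s = 215.7 kg/h ÷ 3600 s/h = 0.0599167 kg/s
t_res = M / Q_s = 10.34 ÷ 0.0599167 = 172.573 s
Geometry in metres: D = 45.5 mm → 0.0455 m, h = 9.36 mm → 0.00936 m; screw speed N = 41.1 rpm = 0.685 rev/s
γ̇ = π·D·N / h = π · 0.0455 · 0.685 / 0.00936 = 10.4611 s⁻¹
Adiabatic rise: ΔT = η γ̇² t_res / (ρ cp) = 4054·(10.4611)²·172.573 / (888·1584) = 54.4303 K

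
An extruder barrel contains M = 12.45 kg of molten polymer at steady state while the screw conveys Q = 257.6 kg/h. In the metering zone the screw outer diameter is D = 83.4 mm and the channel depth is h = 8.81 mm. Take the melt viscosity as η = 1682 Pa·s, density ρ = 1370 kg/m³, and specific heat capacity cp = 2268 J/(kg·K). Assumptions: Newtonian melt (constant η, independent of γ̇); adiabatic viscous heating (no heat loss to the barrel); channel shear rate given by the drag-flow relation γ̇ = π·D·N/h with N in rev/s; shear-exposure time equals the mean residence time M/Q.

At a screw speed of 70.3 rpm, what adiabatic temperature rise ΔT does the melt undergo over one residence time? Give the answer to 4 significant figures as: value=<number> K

Throughput in SI: Q_s = 257.6 kg/h ÷ 3600 s/h = 0.0715556 kg/s
Mean residence time: t_res = M/Q_s = 12.45 kg / 0.0715556 kg/s = 173.991 s
Geometry in metres: D = 83.4 mm → 0.0834 m, h = 8.81 mm → 0.00881 m; screw speed N = 70.3 rpm = 1.17167 rev/s
γ̇ = π D N / h = (π)(0.0834)(1.17167) / 0.00881 = 34.8453 s⁻¹
ΔT = η·γ̇²·t_res/(ρ·cp) = [1682 × 34.8453² × 173.991] / [1370 × 2268] = 114.361 K

value=114.4 K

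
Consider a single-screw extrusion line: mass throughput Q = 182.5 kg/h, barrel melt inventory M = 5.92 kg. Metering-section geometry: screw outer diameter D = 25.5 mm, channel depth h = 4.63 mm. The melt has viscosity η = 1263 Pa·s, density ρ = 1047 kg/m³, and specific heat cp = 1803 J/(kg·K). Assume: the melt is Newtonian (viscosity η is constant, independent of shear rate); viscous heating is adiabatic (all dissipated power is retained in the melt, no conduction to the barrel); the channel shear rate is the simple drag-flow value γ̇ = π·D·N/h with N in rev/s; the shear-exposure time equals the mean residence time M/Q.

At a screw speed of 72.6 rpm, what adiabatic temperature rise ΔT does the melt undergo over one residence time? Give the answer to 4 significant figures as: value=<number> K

Throughput in SI: Q_s = 182.5 kg/h ÷ 3600 s/h = 0.0506944 kg/s
Mean residence time: t_res = M/Q_s = 5.92 kg / 0.0506944 kg/s = 116.778 s
D = 25.5 mm = 0.0255 m;  h = 4.63 mm = 0.00463 m;  N = 72.6 rpm / 60 = 1.21 rev/s
Shear rate: γ̇ = πDN/h = π·0.0255·1.21/0.00463 = 20.936 s⁻¹
ΔT = η·γ̇²·t_res / (ρ·cp) = 1263 · (20.936)² · 116.778 / (1047 · 1803) = 34.2461 K

value=34.25 K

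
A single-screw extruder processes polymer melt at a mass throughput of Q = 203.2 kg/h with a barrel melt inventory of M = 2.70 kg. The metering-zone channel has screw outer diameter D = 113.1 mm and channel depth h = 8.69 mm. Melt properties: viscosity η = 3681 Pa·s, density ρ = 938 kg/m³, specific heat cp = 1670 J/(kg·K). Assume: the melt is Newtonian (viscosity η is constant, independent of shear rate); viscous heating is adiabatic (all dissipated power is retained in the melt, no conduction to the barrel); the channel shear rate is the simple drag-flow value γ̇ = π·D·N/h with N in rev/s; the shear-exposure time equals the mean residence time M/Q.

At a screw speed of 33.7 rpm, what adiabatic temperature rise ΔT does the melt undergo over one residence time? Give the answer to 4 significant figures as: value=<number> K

Throughput in SI: Q_s = 203.2 kg/h ÷ 3600 s/h = 0.0564444 kg/s
t_res = M / Q_s = 2.70 / 0.0564444 = 47.8346 s
D = 113.1 mm = 0.1131 m;  h = 8.69 mm = 0.00869 m;  N = 33.7 rpm / 60 = 0.561667 rev/s
Shear rate: γ̇ = πDN/h = π·0.1131·0.561667/0.00869 = 22.9653 s⁻¹
ΔT = η·γ̇²·t_res / (ρ·cp) = 3681 · (22.9653)² · 47.8346 / (938 · 1670) = 59.2832 K

value=59.28 K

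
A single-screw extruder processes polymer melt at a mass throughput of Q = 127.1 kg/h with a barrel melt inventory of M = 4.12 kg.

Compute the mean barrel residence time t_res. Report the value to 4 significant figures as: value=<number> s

value=116.7 s

Throughput in SI: Q_s = 127.1 kg/h ÷ 3600 s/h = 0.0353056 kg/s
Mean residence time: t_res = M/Q_s = 4.12 kg / 0.0353056 kg/s = 116.696 s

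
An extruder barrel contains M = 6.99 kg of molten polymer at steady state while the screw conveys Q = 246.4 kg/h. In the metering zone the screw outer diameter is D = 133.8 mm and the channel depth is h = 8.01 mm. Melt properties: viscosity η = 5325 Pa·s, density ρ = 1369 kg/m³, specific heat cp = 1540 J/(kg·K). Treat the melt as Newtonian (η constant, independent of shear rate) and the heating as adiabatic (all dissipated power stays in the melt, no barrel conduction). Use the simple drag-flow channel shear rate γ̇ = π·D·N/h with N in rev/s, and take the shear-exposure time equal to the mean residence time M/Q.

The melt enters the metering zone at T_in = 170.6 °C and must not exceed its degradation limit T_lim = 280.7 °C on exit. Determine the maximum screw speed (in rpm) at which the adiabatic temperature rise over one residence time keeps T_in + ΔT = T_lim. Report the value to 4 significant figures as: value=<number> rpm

value=23.62 rpm

Throughput in SI: Q_s = 246.4 kg/h ÷ 3600 s/h = 0.0684444 kg/s
Mean residence time: t_res = M/Q_s = 6.99 kg / 0.0684444 kg/s = 102.127 s
Convert to metres: D = 0.1338 m, h = 0.00801 m
Allowable rise: ΔT_a = T_lim − T_in = 280.7 − 170.6 = 110.1 K
γ̇_max² = ΔT_a·ρ·cp/(η·t_res) = 110.1·1369·1540/(5325·102.127) = 426.828 s⁻²
γ̇_max = √426.828 = 20.6598 s⁻¹
Solve γ̇ = πDN/h for N: N_max = γ̇_max·h/(π·D) = 20.6598 × 0.00801 / (π × 0.1338) = 0.393689 rev/s = 23.6213 rpm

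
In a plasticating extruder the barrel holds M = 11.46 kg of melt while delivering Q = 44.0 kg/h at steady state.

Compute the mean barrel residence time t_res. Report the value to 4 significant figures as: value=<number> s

value=937.6 s

Throughput in SI: Q_s = 44.0 kg/h ÷ 3600 s/h = 0.0122222 kg/s
t_res = M / Q_s = 11.46 / 0.0122222 = 937.636 s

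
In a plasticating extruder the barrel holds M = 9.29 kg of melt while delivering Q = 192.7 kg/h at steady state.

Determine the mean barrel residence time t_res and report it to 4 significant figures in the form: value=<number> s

Throughput in SI: Q_s = 192.7 kg/h ÷ 3600 s/h = 0.0535278 kg/s
Mean residence time: t_res = M/Q_s = 9.29 kg / 0.0535278 kg/s = 173.555 s

value=173.6 s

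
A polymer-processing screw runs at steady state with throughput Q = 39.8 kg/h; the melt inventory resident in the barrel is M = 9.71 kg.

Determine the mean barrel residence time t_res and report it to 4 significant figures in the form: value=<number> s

value=878.3 s

Throughput in SI: Q_s = 39.8 kg/h ÷ 3600 s/h = 0.0110556 kg/s
Mean residence time: t_res = M/Q_s = 9.71 kg / 0.0110556 kg/s = 878.291 s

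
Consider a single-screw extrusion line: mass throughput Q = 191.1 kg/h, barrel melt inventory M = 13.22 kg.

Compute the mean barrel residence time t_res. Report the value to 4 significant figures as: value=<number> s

value=249.0 s

Convert throughput: Q = 191.1 kg/h = 191.1/3600 = 0.0530833 kg/s
t_res = M / Q_s = 13.22 ÷ 0.0530833 = 249.042 s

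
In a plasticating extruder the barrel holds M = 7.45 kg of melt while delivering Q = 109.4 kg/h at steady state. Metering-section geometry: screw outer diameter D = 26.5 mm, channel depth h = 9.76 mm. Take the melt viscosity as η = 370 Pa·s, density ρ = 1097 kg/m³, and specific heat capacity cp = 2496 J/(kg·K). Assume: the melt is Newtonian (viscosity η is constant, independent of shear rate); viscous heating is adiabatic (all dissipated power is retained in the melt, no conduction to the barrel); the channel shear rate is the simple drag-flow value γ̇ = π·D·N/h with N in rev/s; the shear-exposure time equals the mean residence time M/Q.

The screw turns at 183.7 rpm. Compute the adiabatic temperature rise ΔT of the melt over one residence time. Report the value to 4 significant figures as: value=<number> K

value=22.59 K

Q_s = Q / 3600 = 109.4 / 3600 = 0.0303889 kg/s
Mean residence time: t_res = M/Q_s = 7.45 kg / 0.0303889 kg/s = 245.155 s
Convert to SI: D = 0.0265 m, h = 0.00976 m, N = 183.7/60 = 3.06167 rev/s
γ̇ = π·D·N / h = π · 0.0265 · 3.06167 / 0.00976 = 26.1158 s⁻¹
ΔT = η·γ̇²·t_res / (ρ·cp) = 370 · (26.1158)² · 245.155 / (1097 · 2496) = 22.5943 K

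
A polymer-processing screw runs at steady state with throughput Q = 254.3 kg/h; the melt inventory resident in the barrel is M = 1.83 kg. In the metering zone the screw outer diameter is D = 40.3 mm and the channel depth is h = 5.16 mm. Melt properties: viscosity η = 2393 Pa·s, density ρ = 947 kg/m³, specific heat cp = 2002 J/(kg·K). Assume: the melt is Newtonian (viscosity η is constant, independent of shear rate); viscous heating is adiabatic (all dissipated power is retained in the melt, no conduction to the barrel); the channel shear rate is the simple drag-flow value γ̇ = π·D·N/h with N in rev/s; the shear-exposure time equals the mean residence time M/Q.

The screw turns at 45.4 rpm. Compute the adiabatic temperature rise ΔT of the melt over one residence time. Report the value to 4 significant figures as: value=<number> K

Q_s = Q / 3600 = 254.3 / 3600 = 0.0706389 kg/s
t_res = M / Q_s = 1.83 / 0.0706389 = 25.9064 s
D = 40.3 mm = 0.0403 m;  h = 5.16 mm = 0.00516 m;  N = 45.4 rpm / 60 = 0.756667 rev/s
Shear rate: γ̇ = πDN/h = π·0.0403·0.756667/0.00516 = 18.5656 s⁻¹
ΔT = η·γ̇²·t_res/(ρ·cp) = [2393 × 18.5656² × 25.9064] / [947 × 2002] = 11.2708 K

value=11.27 K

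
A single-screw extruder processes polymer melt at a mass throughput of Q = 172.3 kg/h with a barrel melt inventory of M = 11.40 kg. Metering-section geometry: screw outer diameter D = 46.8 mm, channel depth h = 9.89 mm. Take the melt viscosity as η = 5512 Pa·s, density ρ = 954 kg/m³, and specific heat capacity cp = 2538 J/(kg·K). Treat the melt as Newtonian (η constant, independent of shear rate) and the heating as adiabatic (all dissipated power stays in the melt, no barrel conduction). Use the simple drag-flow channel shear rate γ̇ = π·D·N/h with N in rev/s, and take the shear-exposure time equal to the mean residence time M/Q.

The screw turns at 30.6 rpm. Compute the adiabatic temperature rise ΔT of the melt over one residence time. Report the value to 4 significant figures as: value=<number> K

Q_s = Q / 3600 = 172.3 / 3600 = 0.0478611 kg/s
t_res = M / Q_s = 11.40 / 0.0478611 = 238.189 s
D = 46.8 mm = 0.0468 m;  h = 9.89 mm = 0.00989 m;  N = 30.6 rpm / 60 = 0.51 rev/s
γ̇ = π·D·N / h = π · 0.0468 · 0.51 / 0.00989 = 7.58175 s⁻¹
ΔT = η·γ̇²·t_res / (ρ·cp) = 5512 · (7.58175)² · 238.189 / (954 · 2538) = 31.1695 K

value=31.17 K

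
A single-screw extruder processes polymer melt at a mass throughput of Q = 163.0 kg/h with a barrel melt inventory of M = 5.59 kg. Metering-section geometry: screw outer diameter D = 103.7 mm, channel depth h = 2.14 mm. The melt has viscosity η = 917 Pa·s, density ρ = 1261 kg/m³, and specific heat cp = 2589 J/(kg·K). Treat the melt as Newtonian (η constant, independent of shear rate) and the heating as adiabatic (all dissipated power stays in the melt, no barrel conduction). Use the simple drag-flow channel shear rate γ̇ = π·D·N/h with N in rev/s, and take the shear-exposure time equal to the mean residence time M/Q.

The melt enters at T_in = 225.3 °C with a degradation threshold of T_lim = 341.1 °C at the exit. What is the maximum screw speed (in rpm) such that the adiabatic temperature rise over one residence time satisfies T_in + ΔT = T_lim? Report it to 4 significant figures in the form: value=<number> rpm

Convert throughput: Q = 163.0 kg/h = 163.0/3600 = 0.0452778 kg/s
Mean residence time: t_res = M/Q_s = 5.59 kg / 0.0452778 kg/s = 123.46 s
D = 103.7 mm = 0.1037 m;  h = 2.14 mm = 0.00214 m
Allowable rise: ΔT_a = T_lim − T_in = 341.1 − 225.3 = 115.8 K
γ̇_max² = ΔT_a·ρ·cp/(η·t_res) = 115.8·1261·2589/(917·123.46) = 3339.33 s⁻²
γ̇_max = sqrt(3339.33) = 57.787 s⁻¹
Solve γ̇ = πDN/h for N: N_max = γ̇_max·h/(π·D) = 57.787 × 0.00214 / (π × 0.1037) = 0.37959 rev/s = 22.7754 rpm

value=22.78 rpm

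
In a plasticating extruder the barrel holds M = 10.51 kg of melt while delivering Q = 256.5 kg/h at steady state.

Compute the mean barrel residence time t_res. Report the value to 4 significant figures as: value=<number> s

value=147.5 s

Q_s = Q / 3600 = 256.5 / 3600 = 0.07125 kg/s
Mean residence time: t_res = M/Q_s = 10.51 kg / 0.07125 kg/s = 147.509 s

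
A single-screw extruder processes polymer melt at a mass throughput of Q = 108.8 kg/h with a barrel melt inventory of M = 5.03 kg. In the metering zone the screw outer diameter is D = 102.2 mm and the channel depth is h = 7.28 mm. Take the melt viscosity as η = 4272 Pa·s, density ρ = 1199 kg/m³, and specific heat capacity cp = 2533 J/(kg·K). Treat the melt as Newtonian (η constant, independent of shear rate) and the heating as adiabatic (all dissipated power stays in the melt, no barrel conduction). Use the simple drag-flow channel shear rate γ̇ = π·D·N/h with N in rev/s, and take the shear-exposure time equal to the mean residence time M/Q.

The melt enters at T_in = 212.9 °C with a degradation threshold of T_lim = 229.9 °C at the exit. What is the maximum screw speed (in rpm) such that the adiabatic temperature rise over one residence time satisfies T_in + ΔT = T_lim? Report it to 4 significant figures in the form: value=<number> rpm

value=11.59 rpm

Q_s = Q / 3600 = 108.8 / 3600 = 0.0302222 kg/s
t_res = M / Q_s = 5.03 ÷ 0.0302222 = 166.434 s
Geometry in SI: D = 102.2 mm → 0.1022 m, h = 7.28 mm → 0.00728 m
Allowable rise: ΔT_a = T_lim − T_in = 229.9 − 212.9 = 17 K
γ̇_max² = ΔT_a·ρ·cp/(η·t_res) = 17·1199·2533/(4272·166.434) = 72.6157 s⁻²
γ̇_max = sqrt(72.6157) = 8.52148 s⁻¹
N_max = γ̇_max h / (πD) = 8.52148·0.00728/(π·0.1022) = 0.193217 rev/s → ×60 = 11.593 rpm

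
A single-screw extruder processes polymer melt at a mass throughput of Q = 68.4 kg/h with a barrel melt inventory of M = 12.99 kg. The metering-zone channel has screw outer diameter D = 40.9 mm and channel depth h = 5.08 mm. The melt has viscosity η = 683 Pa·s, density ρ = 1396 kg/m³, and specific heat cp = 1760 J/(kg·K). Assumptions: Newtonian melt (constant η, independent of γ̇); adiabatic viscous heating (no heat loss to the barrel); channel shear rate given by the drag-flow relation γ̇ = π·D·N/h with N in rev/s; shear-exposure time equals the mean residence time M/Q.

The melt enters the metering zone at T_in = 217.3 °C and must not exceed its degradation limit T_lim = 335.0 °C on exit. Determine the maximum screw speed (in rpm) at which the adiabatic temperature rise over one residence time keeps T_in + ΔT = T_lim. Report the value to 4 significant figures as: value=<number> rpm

value=59.03 rpm

Convert throughput: Q = 68.4 kg/h = 68.4/3600 = 0.019 kg/s
Mean residence time: t_res = M/Q_s = 12.99 kg / 0.019 kg/s = 683.684 s
Convert to metres: D = 0.0409 m, h = 0.00508 m
ΔT_a = T_lim − T_in = 335.0 °C − 217.3 °C = 117.7 K
Invert ΔT = ηγ̇²t_res/(ρcp) for γ̇: γ̇_max² = ΔT_a ρ cp / (η t_res) = 117.7·1396·1760 / (683·683.684) = 619.296 s⁻²
γ̇_max = √619.296 = 24.8857 s⁻¹
N_max = γ̇_max h / (πD) = 24.8857·0.00508/(π·0.0409) = 0.983874 rev/s → ×60 = 59.0325 rpm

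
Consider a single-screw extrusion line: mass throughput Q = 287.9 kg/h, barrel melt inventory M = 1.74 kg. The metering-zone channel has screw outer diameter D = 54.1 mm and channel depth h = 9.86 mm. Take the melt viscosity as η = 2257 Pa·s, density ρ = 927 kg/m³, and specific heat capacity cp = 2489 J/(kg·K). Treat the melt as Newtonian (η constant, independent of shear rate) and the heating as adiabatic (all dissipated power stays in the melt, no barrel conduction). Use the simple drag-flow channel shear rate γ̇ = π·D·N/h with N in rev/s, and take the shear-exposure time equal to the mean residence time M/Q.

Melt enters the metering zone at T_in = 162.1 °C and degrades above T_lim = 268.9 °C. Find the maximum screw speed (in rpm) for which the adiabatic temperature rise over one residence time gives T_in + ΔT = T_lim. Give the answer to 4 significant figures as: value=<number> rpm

Q_s = Q / 3600 = 287.9 / 3600 = 0.0799722 kg/s
t_res = M / Q_s = 1.74 / 0.0799722 = 21.7576 s
D = 54.1 mm = 0.0541 m;  h = 9.86 mm = 0.00986 m
ΔT_a = T_lim − T_in = 268.9 °C − 162.1 °C = 106.8 K
γ̇_max² = ΔT_a·ρ·cp / (η·t_res) = [106.8 × 927 × 2489] / [2257 × 21.7576] = 5018.04 s⁻²
γ̇_max = √5018.04 = 70.8381 s⁻¹
N_max = γ̇_max·h / (π·D) = 70.8381 · 0.00986 / (π · 0.0541) = 4.10957 rev/s = 246.574 rpm

value=246.6 rpm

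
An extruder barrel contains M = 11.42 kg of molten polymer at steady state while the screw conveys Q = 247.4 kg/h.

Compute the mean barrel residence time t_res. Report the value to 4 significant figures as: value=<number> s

Convert throughput: Q = 247.4 kg/h = 247.4/3600 = 0.0687222 kg/s
t_res = M / Q_s = 11.42 ÷ 0.0687222 = 166.176 s

value=166.2 s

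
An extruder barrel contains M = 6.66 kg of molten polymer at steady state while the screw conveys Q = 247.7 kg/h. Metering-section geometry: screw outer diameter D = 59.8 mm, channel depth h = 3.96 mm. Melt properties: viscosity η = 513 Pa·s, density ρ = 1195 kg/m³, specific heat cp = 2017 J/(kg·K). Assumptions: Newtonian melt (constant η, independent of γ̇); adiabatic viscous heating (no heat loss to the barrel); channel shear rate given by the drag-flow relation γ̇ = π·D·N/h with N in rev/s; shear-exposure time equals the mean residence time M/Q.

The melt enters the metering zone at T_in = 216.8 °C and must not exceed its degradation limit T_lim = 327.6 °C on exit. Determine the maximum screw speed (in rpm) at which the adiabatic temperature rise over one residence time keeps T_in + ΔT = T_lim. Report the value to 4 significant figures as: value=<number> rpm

Q_s = Q / 3600 = 247.7 / 3600 = 0.0688056 kg/s
t_res = M / Q_s = 6.66 ÷ 0.0688056 = 96.7945 s
Convert to metres: D = 0.0598 m, h = 0.00396 m
ΔT_a = T_lim − T_in = 327.6 − 216.8 = 110.8 K
Invert ΔT = ηγ̇²t_res/(ρcp) for γ̇: γ̇_max² = ΔT_a ρ cp / (η t_res) = 110.8·1195·2017 / (513·96.7945) = 5378.31 s⁻²
γ̇_max = √5378.31 = 73.3369 s⁻¹
Solve γ̇ = πDN/h for N: N_max = γ̇_max·h/(π·D) = 73.3369 × 0.00396 / (π × 0.0598) = 1.54585 rev/s = 92.7509 rpm

value=92.75 rpm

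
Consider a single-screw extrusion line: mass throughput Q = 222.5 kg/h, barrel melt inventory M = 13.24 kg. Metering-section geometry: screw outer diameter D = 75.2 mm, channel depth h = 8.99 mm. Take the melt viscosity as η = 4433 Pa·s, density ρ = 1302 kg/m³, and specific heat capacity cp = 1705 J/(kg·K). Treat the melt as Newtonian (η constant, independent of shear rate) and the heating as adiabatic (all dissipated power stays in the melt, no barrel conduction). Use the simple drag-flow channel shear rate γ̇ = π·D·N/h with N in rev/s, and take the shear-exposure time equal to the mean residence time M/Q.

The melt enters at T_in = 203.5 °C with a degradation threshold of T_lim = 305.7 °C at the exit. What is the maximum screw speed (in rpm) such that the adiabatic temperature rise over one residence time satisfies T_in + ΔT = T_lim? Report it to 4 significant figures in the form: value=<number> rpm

Throughput in SI: Q_s = 222.5 kg/h ÷ 3600 s/h = 0.0618056 kg/s
t_res = M / Q_s = 13.24 / 0.0618056 = 214.22 s
Convert to metres: D = 0.0752 m, h = 0.00899 m
Allowable rise: ΔT_a = T_lim − T_in = 305.7 − 203.5 = 102.2 K
Invert ΔT = ηγ̇²t_res/(ρcp) for γ̇: γ̇_max² = ΔT_a ρ cp / (η t_res) = 102.2·1302·1705 / (4433·214.22) = 238.907 s⁻²
Take the square root: γ̇_max = √(238.907) = 15.4566 s⁻¹
Solve γ̇ = πDN/h for N: N_max = γ̇_max·h/(π·D) = 15.4566 × 0.00899 / (π × 0.0752) = 0.588174 rev/s = 35.2905 rpm

value=35.29 rpm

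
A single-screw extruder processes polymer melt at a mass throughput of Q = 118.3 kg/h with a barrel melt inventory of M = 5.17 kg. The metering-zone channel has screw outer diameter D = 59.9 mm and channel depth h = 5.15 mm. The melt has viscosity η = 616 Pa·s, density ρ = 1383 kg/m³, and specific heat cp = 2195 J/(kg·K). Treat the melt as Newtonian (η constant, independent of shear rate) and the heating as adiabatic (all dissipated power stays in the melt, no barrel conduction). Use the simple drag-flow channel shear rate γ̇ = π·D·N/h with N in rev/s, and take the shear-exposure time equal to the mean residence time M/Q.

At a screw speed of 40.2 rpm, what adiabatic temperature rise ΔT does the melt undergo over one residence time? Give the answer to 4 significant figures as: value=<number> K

value=19.13 K

Throughput in SI: Q_s = 118.3 kg/h ÷ 3600 s/h = 0.0328611 kg/s
t_res = M / Q_s = 5.17 ÷ 0.0328611 = 157.329 s
Geometry in metres: D = 59.9 mm → 0.0599 m, h = 5.15 mm → 0.00515 m; screw speed N = 40.2 rpm = 0.67 rev/s
Shear rate: γ̇ = πDN/h = π·0.0599·0.67/0.00515 = 24.4819 s⁻¹
ΔT = η·γ̇²·t_res/(ρ·cp) = [616 × 24.4819² × 157.329] / [1383 × 2195] = 19.1347 K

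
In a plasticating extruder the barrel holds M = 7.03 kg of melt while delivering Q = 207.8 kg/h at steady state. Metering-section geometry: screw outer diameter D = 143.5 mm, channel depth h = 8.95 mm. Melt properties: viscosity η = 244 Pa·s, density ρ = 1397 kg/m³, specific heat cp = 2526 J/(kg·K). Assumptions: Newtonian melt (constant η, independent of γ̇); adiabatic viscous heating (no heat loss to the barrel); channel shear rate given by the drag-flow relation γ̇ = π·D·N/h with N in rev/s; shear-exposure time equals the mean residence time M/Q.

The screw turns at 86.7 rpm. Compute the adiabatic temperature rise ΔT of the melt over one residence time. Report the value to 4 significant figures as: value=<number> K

Throughput in SI: Q_s = 207.8 kg/h ÷ 3600 s/h = 0.0577222 kg/s
t_res = M / Q_s = 7.03 / 0.0577222 = 121.79 s
D = 143.5 mm = 0.1435 m;  h = 8.95 mm = 0.00895 m;  N = 86.7 rpm / 60 = 1.445 rev/s
γ̇ = π D N / h = (π)(0.1435)(1.445) / 0.00895 = 72.7858 s⁻¹
Adiabatic rise: ΔT = η γ̇² t_res / (ρ cp) = 244·(72.7858)²·121.79 / (1397·2526) = 44.6134 K

value=44.61 K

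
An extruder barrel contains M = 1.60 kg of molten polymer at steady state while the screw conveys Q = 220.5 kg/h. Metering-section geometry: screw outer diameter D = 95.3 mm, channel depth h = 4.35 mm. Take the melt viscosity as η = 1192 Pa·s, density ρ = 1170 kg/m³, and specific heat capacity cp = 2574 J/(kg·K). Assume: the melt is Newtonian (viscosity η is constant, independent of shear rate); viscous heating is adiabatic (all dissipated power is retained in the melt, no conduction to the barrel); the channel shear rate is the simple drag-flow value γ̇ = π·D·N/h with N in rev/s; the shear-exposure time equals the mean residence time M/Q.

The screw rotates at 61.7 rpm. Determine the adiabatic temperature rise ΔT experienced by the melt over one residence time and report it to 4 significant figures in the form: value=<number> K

Q_s = Q / 3600 = 220.5 / 3600 = 0.06125 kg/s
t_res = M / Q_s = 1.60 ÷ 0.06125 = 26.1224 s
D = 95.3 mm = 0.0953 m;  h = 4.35 mm = 0.00435 m;  N = 61.7 rpm / 60 = 1.02833 rev/s
Shear rate: γ̇ = πDN/h = π·0.0953·1.02833/0.00435 = 70.7762 s⁻¹
Adiabatic rise: ΔT = η γ̇² t_res / (ρ cp) = 1192·(70.7762)²·26.1224 / (1170·2574) = 51.7929 K

value=51.79 K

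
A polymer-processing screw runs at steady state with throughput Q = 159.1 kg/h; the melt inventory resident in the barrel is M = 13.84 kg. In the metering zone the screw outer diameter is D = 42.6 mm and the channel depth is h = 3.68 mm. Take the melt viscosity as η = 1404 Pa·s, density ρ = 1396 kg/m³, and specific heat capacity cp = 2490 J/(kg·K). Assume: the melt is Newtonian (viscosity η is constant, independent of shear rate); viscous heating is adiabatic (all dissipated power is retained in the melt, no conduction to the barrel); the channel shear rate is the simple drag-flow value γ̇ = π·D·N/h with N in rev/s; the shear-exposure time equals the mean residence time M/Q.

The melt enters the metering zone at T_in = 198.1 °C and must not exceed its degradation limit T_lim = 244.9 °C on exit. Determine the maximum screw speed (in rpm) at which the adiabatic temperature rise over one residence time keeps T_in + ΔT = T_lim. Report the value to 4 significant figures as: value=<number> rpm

Throughput in SI: Q_s = 159.1 kg/h ÷ 3600 s/h = 0.0441944 kg/s
t_res = M / Q_s = 13.84 ÷ 0.0441944 = 313.162 s
D = 42.6 mm = 0.0426 m;  h = 3.68 mm = 0.00368 m
Allowable rise: ΔT_a = T_lim − T_in = 244.9 − 198.1 = 46.8 K
Invert ΔT = ηγ̇²t_res/(ρcp) for γ̇: γ̇_max² = ΔT_a ρ cp / (η t_res) = 46.8·1396·2490 / (1404·313.162) = 369.994 s⁻²
γ̇_max = √369.994 = 19.2352 s⁻¹
N_max = γ̇_max·h / (π·D) = 19.2352 · 0.00368 / (π · 0.0426) = 0.528915 rev/s = 31.7349 rpm

value=31.73 rpm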